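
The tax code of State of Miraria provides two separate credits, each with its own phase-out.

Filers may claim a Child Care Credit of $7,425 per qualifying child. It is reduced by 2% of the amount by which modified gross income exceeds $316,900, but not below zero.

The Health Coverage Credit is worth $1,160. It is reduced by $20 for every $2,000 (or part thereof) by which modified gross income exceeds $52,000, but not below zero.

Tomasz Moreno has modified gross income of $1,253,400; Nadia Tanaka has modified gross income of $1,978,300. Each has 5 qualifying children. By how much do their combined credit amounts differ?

Tomasz ($1,253,400): Child Care Credit: base = 5 × $7,425 = $37,125. 2% of the $936,500 excess over $316,900 is $18,730; credit = $37,125 − $18,730 = $18,395. Health Coverage Credit: income exceeds $52,000 by $1,201,400 → 601 increments × $20 = $12,020 ≥ base, so the credit is $0. total $18,395 + $0 = $18,395
Nadia ($1,978,300): Child Care Credit: base = 5 × $7,425 = $37,125. 2% of the $1,661,400 excess over $316,900 is $33,228; credit = $37,125 − $33,228 = $3,897. Health Coverage Credit: income exceeds $52,000 by $1,926,300 → 964 increments × $20 = $19,280 ≥ base, so the credit is $0. total $3,897 + $0 = $3,897
Difference: |$18,395 − $3,897| = $14,498.

$14,498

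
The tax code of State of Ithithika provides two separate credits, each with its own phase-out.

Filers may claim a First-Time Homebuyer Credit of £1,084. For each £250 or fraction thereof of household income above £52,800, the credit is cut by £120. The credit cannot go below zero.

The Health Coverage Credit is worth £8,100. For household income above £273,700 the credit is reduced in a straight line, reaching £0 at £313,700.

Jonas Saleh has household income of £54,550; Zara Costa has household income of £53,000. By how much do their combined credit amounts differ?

Jonas (£54,550): First-Time Homebuyer Credit: income exceeds £52,800 by £1,750, which is 7 full-or-partial £250 increments; reduction = 7 × £120 = £840, leaving £244. Health Coverage Credit: £54,550 is at or below the £273,700 threshold, so the full £8,100 applies. total £244 + £8,100 = £8,344
Zara (£53,000): First-Time Homebuyer Credit: income exceeds £52,800 by £200, which is 1 full-or-partial £250 increment; reduction = 1 × £120 = £120, leaving £964. Health Coverage Credit: £53,000 is at or below the £273,700 threshold, so the full £8,100 applies. total £964 + £8,100 = £9,064
Difference: |£8,344 − £9,064| = £720.

£720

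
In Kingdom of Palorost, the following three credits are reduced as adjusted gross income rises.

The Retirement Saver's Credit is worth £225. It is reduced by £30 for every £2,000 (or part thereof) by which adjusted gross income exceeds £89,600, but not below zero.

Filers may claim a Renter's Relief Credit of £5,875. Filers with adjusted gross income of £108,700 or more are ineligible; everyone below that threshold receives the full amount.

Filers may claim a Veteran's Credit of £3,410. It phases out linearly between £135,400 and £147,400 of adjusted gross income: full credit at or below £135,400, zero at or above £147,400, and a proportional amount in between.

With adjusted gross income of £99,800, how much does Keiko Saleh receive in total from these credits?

Retirement Saver's Credit: income exceeds £89,600 by £10,200, which is 6 full-or-partial £2,000 increments; reduction = 6 × £30 = £180, leaving £45.
Renter's Relief Credit: £99,800 is below the £108,700 cutoff, so the full £5,875 applies.
Veteran's Credit: £99,800 is at or below the £135,400 threshold, so the full £3,410 applies.
Total: £45 + £5,875 + £3,410 = £9,330.

£9,330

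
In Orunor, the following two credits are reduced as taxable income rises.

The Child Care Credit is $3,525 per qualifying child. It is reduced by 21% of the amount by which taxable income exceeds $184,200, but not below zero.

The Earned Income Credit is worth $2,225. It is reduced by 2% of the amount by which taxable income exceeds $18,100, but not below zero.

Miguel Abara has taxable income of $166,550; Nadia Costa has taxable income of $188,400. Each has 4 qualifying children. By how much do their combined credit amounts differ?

Miguel ($166,550): Child Care Credit: base = 4 × $3,525 = $14,100. $166,550 is at or below the $184,200 threshold, so the full $14,100 applies. Earned Income Credit: 2% of the $148,450 excess over $18,100 is $2,969 ≥ base, so the credit is $0. total $14,100 + $0 = $14,100
Nadia ($188,400): Child Care Credit: base = 4 × $3,525 = $14,100. 21% of the $4,200 excess over $184,200 is $882; credit = $14,100 − $882 = $13,218. Earned Income Credit: 2% of the $170,300 excess over $18,100 is $3,406 ≥ base, so the credit is $0. total $13,218 + $0 = $13,218
Difference: |$14,100 − $13,218| = $882.

$882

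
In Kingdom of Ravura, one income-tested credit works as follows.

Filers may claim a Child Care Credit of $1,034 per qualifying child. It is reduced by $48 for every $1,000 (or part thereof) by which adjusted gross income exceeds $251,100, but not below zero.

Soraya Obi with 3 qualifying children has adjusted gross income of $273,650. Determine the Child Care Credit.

Child Care Credit: base = 3 × $1,034 = $3,102. income exceeds $251,100 by $22,550, which is 23 full-or-partial $1,000 increments; reduction = 23 × $48 = $1,104, leaving $1,998.

$1,998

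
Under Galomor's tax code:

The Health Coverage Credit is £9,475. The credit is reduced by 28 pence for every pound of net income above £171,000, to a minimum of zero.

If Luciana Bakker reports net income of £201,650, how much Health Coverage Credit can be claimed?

Health Coverage Credit: 28% of the £30,650 excess over £171,000 is £8,582; credit = £9,475 − £8,582 = £893.

£893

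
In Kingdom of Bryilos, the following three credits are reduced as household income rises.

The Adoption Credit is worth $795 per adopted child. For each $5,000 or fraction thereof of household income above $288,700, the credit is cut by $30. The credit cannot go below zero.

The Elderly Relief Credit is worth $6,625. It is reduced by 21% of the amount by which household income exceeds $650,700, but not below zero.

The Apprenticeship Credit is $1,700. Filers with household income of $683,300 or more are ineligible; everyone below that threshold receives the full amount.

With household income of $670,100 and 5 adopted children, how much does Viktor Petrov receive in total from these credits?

Adoption Credit: base = 5 × $795 = $3,975. income exceeds $288,700 by $381,400, which is 77 full-or-partial $5,000 increments; reduction = 77 × $30 = $2,310, leaving $1,665.
Elderly Relief Credit: 21% of the $19,400 excess over $650,700 is $4,074; credit = $6,625 − $4,074 = $2,551.
Apprenticeship Credit: $670,100 is below the $683,300 cutoff, so the full $1,700 applies.
Total: $1,665 + $2,551 + $1,700 = $5,916.

$5,916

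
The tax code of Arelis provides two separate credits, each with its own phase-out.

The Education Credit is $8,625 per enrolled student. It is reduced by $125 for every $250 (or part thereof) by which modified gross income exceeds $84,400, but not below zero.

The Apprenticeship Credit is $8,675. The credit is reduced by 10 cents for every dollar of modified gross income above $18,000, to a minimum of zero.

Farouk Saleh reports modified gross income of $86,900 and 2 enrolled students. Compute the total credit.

Education Credit: base = 2 × $8,625 = $17,250. income exceeds $84,400 by $2,500, which is 10 full-or-partial $250 increments; reduction = 10 × $125 = $1,250, leaving $16,000.
Apprenticeship Credit: 10% of the $68,900 excess over $18,000 is $6,890; credit = $8,675 − $6,890 = $1,785.
Total: $16,000 + $1,785 = $17,785.

$17,785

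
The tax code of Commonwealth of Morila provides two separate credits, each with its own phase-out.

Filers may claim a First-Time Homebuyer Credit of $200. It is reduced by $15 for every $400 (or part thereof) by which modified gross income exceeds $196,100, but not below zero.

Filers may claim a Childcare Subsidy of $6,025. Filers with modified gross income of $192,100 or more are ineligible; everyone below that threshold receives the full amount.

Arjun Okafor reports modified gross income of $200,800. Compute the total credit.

$20

First-Time Homebuyer Credit: income exceeds $196,100 by $4,700, which is 12 full-or-partial $400 increments; reduction = 12 × $15 = $180, leaving $20.
Childcare Subsidy: $200,800 meets or exceeds the $192,100 cutoff, so the credit is $0.
Total: $20 + $0 = $20.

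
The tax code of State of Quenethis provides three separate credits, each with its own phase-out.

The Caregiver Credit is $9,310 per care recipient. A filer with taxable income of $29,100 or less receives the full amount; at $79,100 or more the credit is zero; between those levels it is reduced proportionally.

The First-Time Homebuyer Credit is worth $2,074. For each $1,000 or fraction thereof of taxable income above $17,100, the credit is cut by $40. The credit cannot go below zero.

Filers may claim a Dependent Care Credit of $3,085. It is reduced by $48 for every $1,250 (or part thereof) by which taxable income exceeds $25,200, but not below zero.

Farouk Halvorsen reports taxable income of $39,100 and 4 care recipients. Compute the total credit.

$33,495

Caregiver Credit: base = 4 × $9,310 = $37,240. $39,100 is $10,000 into a $50,000 phase-out range, leaving 40,000/50,000 of the credit: $37,240 × 40,000/50,000 = $29,792.
First-Time Homebuyer Credit: income exceeds $17,100 by $22,000, which is 22 full-or-partial $1,000 increments; reduction = 22 × $40 = $880, leaving $1,194.
Dependent Care Credit: income exceeds $25,200 by $13,900, which is 12 full-or-partial $1,250 increments; reduction = 12 × $48 = $576, leaving $2,509.
Total: $29,792 + $1,194 + $2,509 = $33,495.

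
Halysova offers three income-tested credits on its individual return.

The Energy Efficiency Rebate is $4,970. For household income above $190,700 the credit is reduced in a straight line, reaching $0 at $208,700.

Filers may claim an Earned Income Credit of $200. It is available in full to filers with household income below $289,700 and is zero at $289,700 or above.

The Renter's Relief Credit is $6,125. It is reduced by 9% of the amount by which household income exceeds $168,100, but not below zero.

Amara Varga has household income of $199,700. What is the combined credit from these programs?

Energy Efficiency Rebate: $199,700 is $9,000 into a $18,000 phase-out range, leaving 9,000/18,000 of the credit: $4,970 × 9,000/18,000 = $2,485.
Earned Income Credit: $199,700 is below the $289,700 cutoff, so the full $200 applies.
Renter's Relief Credit: 9% of the $31,600 excess over $168,100 is $2,844; credit = $6,125 − $2,844 = $3,281.
Total: $2,485 + $200 + $3,281 = $5,966.

$5,966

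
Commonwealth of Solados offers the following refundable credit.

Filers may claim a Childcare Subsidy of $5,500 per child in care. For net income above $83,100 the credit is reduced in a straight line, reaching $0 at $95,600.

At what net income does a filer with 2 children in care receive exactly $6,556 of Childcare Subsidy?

Full credit = 2 × $5,500 = $11,000.
$6,556 is 6,556/11,000 of the full $11,000, so 4,444/11,000 of the $12,500 range has been used: income = $83,100 + $12,500 × 4,444/11,000 = $88,150.

$88,150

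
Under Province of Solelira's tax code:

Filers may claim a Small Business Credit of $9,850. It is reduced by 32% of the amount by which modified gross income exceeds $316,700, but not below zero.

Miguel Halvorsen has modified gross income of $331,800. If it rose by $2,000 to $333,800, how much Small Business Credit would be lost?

At $331,800 — 32% of the $15,100 excess over $316,700 is $4,832; credit = $9,850 − $4,832 = $5,018.
At $333,800 — 32% of the $17,100 excess over $316,700 is $5,472; credit = $9,850 − $5,472 = $4,378.
Lost: $5,018 − $4,378 = $640.

$640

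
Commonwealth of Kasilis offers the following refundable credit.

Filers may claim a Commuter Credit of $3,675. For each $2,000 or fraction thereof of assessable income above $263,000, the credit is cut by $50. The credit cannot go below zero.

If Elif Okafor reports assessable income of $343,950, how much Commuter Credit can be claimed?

Commuter Credit: income exceeds $263,000 by $80,950, which is 41 full-or-partial $2,000 increments; reduction = 41 × $50 = $2,050, leaving $1,625.

$1,625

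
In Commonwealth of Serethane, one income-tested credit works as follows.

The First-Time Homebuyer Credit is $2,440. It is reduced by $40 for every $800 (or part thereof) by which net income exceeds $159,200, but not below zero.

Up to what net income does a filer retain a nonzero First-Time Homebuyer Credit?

After 60 increments the reduction is 60 × $40 = $2,400, leaving $40; one more increment wipes it out. Increment 60 ends at excess 60 × $800 = $48,000, so the highest qualifying income is $159,200 + $48,000 = $207,200.

$207,200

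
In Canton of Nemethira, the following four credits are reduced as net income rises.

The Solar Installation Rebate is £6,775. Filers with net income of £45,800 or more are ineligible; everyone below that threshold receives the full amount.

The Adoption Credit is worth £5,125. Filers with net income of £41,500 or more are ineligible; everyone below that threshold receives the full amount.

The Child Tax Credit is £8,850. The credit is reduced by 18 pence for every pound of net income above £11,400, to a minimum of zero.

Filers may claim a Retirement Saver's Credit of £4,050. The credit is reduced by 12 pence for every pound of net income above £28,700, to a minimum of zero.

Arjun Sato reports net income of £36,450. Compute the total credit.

£19,361

Solar Installation Rebate: £36,450 is below the £45,800 cutoff, so the full £6,775 applies.
Adoption Credit: £36,450 is below the £41,500 cutoff, so the full £5,125 applies.
Child Tax Credit: 18% of the £25,050 excess over £11,400 is £4,509; credit = £8,850 − £4,509 = £4,341.
Retirement Saver's Credit: 12% of the £7,750 excess over £28,700 is £930; credit = £4,050 − £930 = £3,120.
Total: £6,775 + £5,125 + £4,341 + £3,120 = £19,361.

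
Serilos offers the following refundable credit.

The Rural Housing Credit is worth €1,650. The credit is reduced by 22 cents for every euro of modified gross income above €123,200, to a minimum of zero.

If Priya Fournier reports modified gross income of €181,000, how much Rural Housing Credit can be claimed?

Rural Housing Credit: 22% of the €57,800 excess over €123,200 is €12,716 ≥ base, so the credit is €0.

€0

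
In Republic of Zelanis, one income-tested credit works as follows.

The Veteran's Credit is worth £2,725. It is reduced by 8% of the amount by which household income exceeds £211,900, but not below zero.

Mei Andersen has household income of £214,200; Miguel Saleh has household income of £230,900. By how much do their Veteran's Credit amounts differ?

£1,336

Mei (£214,200): Veteran's Credit: 8% of the £2,300 excess over £211,900 is £184; credit = £2,725 − £184 = £2,541.
Miguel (£230,900): Veteran's Credit: 8% of the £19,000 excess over £211,900 is £1,520; credit = £2,725 − £1,520 = £1,205.
Difference: |£2,541 − £1,205| = £1,336.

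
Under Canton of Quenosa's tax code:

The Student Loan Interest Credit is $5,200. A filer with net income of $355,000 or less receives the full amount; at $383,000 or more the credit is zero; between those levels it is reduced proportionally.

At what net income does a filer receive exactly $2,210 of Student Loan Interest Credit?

$2,210 is 2,210/5,200 of the full $5,200, so 2,990/5,200 of the $28,000 range has been used: income = $355,000 + $28,000 × 2,990/5,200 = $371,100.

$371,100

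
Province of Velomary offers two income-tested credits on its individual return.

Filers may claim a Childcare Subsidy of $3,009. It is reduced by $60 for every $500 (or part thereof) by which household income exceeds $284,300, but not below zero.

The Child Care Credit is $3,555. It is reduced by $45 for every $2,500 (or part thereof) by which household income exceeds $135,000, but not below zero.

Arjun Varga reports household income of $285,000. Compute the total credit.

$3,744

Childcare Subsidy: income exceeds $284,300 by $700, which is 2 full-or-partial $500 increments; reduction = 2 × $60 = $120, leaving $2,889.
Child Care Credit: income exceeds $135,000 by $150,000, which is 60 full-or-partial $2,500 increments; reduction = 60 × $45 = $2,700, leaving $855.
Total: $2,889 + $855 = $3,744.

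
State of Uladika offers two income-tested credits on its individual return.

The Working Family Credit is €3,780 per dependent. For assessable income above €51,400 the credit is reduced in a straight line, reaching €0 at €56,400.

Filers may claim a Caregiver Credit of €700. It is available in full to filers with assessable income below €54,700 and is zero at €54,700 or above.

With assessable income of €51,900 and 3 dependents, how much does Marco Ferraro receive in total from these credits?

€10,906

Working Family Credit: base = 3 × €3,780 = €11,340. €51,900 is €500 into a €5,000 phase-out range, leaving 4,500/5,000 of the credit: €11,340 × 4,500/5,000 = €10,206.
Caregiver Credit: €51,900 is below the €54,700 cutoff, so the full €700 applies.
Total: €10,206 + €700 = €10,906.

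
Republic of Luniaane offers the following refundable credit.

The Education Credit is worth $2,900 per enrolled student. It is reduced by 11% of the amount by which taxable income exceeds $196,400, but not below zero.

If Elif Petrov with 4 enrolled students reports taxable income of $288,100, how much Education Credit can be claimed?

$1,513

Education Credit: base = 4 × $2,900 = $11,600. 11% of the $91,700 excess over $196,400 is $10,087; credit = $11,600 − $10,087 = $1,513.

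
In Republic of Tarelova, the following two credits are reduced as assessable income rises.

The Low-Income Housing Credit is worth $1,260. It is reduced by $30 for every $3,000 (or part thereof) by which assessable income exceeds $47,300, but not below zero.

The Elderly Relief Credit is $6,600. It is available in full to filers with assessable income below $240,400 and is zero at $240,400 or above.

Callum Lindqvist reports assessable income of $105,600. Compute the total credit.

Low-Income Housing Credit: income exceeds $47,300 by $58,300, which is 20 full-or-partial $3,000 increments; reduction = 20 × $30 = $600, leaving $660.
Elderly Relief Credit: $105,600 is below the $240,400 cutoff, so the full $6,600 applies.
Total: $660 + $6,600 = $7,260.

$7,260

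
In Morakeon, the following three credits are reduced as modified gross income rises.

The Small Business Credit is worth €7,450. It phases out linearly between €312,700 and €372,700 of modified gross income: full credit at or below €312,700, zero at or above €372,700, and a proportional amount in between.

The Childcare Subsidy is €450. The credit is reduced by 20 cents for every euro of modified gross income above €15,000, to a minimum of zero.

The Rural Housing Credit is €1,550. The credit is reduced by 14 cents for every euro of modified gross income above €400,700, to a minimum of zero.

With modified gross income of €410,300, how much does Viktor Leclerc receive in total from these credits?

Small Business Credit: €410,300 is at or above €372,700, so the credit is €0.
Childcare Subsidy: 20% of the €395,300 excess over €15,000 is €79,060 ≥ base, so the credit is €0.
Rural Housing Credit: 14% of the €9,600 excess over €400,700 is €1,344; credit = €1,550 − €1,344 = €206.
Total: €0 + €0 + €206 = €206.

€206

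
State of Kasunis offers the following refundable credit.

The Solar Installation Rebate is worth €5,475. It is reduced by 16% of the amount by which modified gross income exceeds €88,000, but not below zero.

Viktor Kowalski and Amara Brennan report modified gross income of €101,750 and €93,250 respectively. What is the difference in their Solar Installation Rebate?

Viktor (€101,750): Solar Installation Rebate: 16% of the €13,750 excess over €88,000 is €2,200; credit = €5,475 − €2,200 = €3,275.
Amara (€93,250): Solar Installation Rebate: 16% of the €5,250 excess over €88,000 is €840; credit = €5,475 − €840 = €4,635.
Difference: |€3,275 − €4,635| = €1,360.

€1,360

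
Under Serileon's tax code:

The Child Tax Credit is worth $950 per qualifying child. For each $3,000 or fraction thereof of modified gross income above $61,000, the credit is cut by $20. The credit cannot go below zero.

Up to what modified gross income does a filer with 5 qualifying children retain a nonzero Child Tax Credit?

Full credit = 5 × $950 = $4,750.
After 237 increments the reduction is 237 × $20 = $4,740, leaving $10; one more increment wipes it out. Increment 237 ends at excess 237 × $3,000 = $711,000, so the highest qualifying income is $61,000 + $711,000 = $772,000.

$772,000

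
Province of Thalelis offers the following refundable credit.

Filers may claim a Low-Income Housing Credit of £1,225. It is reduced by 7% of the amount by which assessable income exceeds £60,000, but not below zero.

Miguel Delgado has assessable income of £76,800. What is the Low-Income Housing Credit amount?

Low-Income Housing Credit: 7% of the £16,800 excess over £60,000 is £1,176; credit = £1,225 − £1,176 = £49.

£49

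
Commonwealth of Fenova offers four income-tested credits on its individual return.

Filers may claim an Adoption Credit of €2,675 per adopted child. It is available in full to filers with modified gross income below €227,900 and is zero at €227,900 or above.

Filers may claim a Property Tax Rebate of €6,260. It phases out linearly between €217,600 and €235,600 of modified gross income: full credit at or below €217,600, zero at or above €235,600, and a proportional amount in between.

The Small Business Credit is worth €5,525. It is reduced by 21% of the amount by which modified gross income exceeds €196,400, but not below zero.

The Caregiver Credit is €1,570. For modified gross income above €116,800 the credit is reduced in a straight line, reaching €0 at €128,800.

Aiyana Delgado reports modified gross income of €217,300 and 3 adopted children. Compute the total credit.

€15,421

Adoption Credit: base = 3 × €2,675 = €8,025. €217,300 is below the €227,900 cutoff, so the full €8,025 applies.
Property Tax Rebate: €217,300 is at or below the €217,600 threshold, so the full €6,260 applies.
Small Business Credit: 21% of the €20,900 excess over €196,400 is €4,389; credit = €5,525 − €4,389 = €1,136.
Caregiver Credit: €217,300 is at or above €128,800, so the credit is €0.
Total: €8,025 + €6,260 + €1,136 + €0 = €15,421.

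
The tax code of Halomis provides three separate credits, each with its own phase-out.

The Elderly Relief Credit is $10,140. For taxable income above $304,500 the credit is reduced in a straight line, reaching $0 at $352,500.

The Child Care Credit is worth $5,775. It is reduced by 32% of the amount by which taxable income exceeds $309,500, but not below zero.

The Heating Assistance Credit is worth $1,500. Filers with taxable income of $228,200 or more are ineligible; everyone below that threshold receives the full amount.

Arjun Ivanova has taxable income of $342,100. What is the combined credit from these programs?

Elderly Relief Credit: $342,100 is $37,600 into a $48,000 phase-out range, leaving 10,400/48,000 of the credit: $10,140 × 10,400/48,000 = $2,197.
Child Care Credit: 32% of the $32,600 excess over $309,500 is $10,432 ≥ base, so the credit is $0.
Heating Assistance Credit: $342,100 meets or exceeds the $228,200 cutoff, so the credit is $0.
Total: $2,197 + $0 + $0 = $2,197.

$2,197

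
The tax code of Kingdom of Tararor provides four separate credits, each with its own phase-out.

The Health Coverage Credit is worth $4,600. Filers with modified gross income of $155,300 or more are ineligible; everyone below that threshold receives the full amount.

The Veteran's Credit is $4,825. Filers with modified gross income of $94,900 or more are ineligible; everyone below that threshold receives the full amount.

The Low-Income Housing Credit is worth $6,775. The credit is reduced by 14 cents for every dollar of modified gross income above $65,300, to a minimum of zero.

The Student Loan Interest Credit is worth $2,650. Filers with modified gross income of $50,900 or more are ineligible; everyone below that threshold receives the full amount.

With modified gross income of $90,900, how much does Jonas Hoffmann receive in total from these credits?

Health Coverage Credit: $90,900 is below the $155,300 cutoff, so the full $4,600 applies.
Veteran's Credit: $90,900 is below the $94,900 cutoff, so the full $4,825 applies.
Low-Income Housing Credit: 14% of the $25,600 excess over $65,300 is $3,584; credit = $6,775 − $3,584 = $3,191.
Student Loan Interest Credit: $90,900 meets or exceeds the $50,900 cutoff, so the credit is $0.
Total: $4,600 + $4,825 + $3,191 + $0 = $12,616.

$12,616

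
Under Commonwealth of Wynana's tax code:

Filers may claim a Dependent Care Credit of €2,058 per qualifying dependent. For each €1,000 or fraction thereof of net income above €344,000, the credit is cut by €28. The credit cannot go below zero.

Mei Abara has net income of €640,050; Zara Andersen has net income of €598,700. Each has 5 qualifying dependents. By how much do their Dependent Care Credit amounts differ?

Mei (€640,050): Dependent Care Credit: base = 5 × €2,058 = €10,290. income exceeds €344,000 by €296,050, which is 297 full-or-partial €1,000 increments; reduction = 297 × €28 = €8,316, leaving €1,974.
Zara (€598,700): Dependent Care Credit: base = 5 × €2,058 = €10,290. income exceeds €344,000 by €254,700, which is 255 full-or-partial €1,000 increments; reduction = 255 × €28 = €7,140, leaving €3,150.
Difference: |€1,974 − €3,150| = €1,176.

€1,176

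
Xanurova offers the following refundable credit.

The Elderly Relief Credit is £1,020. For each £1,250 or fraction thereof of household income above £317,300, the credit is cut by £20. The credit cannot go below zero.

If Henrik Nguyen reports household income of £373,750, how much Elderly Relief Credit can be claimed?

Elderly Relief Credit: income exceeds £317,300 by £56,450, which is 46 full-or-partial £1,250 increments; reduction = 46 × £20 = £920, leaving £100.

£100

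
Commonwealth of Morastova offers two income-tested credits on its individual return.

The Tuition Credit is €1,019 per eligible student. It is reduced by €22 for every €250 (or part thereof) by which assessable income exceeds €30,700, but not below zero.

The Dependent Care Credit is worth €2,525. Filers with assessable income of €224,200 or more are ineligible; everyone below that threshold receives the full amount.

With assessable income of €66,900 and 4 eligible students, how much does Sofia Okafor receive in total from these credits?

Tuition Credit: base = 4 × €1,019 = €4,076. income exceeds €30,700 by €36,200, which is 145 full-or-partial €250 increments; reduction = 145 × €22 = €3,190, leaving €886.
Dependent Care Credit: €66,900 is below the €224,200 cutoff, so the full €2,525 applies.
Total: €886 + €2,525 = €3,411.

€3,411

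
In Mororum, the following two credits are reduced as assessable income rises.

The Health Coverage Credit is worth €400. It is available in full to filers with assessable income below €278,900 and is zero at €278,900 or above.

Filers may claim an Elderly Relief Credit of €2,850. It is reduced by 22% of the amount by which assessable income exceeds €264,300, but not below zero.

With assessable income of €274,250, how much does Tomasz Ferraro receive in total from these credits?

€1,061

Health Coverage Credit: €274,250 is below the €278,900 cutoff, so the full €400 applies.
Elderly Relief Credit: 22% of the €9,950 excess over €264,300 is €2,189; credit = €2,850 − €2,189 = €661.
Total: €400 + €661 = €1,061.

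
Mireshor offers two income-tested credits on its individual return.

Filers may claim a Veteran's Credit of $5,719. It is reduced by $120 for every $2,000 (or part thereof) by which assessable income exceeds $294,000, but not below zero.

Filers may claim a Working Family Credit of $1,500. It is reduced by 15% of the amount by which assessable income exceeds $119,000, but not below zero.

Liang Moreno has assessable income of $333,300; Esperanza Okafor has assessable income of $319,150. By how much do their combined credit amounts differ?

$840

Liang ($333,300): Veteran's Credit: income exceeds $294,000 by $39,300, which is 20 full-or-partial $2,000 increments; reduction = 20 × $120 = $2,400, leaving $3,319. Working Family Credit: 15% of the $214,300 excess over $119,000 is $32,145 ≥ base, so the credit is $0. total $3,319 + $0 = $3,319
Esperanza ($319,150): Veteran's Credit: income exceeds $294,000 by $25,150, which is 13 full-or-partial $2,000 increments; reduction = 13 × $120 = $1,560, leaving $4,159. Working Family Credit: 15% of the $200,150 excess over $119,000 is $30,022.50 ≥ base, so the credit is $0. total $4,159 + $0 = $4,159
Difference: |$3,319 − $4,159| = $840.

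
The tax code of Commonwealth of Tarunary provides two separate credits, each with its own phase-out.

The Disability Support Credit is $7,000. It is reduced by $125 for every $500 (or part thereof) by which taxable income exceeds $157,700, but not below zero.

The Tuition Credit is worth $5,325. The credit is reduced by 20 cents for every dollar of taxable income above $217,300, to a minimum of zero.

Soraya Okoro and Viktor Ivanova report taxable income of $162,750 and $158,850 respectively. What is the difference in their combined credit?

Soraya ($162,750): Disability Support Credit: income exceeds $157,700 by $5,050, which is 11 full-or-partial $500 increments; reduction = 11 × $125 = $1,375, leaving $5,625. Tuition Credit: $162,750 is at or below the $217,300 threshold, so the full $5,325 applies. total $5,625 + $5,325 = $10,950
Viktor ($158,850): Disability Support Credit: income exceeds $157,700 by $1,150, which is 3 full-or-partial $500 increments; reduction = 3 × $125 = $375, leaving $6,625. Tuition Credit: $158,850 is at or below the $217,300 threshold, so the full $5,325 applies. total $6,625 + $5,325 = $11,950
Difference: |$10,950 − $11,950| = $1,000.

$1,000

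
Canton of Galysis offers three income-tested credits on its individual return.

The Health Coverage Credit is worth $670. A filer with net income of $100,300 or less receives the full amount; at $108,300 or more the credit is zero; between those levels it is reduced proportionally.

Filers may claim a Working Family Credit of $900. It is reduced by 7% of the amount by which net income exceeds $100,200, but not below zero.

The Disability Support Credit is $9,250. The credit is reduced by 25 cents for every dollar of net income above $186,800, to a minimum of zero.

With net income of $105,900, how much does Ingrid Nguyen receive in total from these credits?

Health Coverage Credit: $105,900 is $5,600 into a $8,000 phase-out range, leaving 2,400/8,000 of the credit: $670 × 2,400/8,000 = $201.
Working Family Credit: 7% of the $5,700 excess over $100,200 is $399; credit = $900 − $399 = $501.
Disability Support Credit: $105,900 is at or below the $186,800 threshold, so the full $9,250 applies.
Total: $201 + $501 + $9,250 = $9,952.

$9,952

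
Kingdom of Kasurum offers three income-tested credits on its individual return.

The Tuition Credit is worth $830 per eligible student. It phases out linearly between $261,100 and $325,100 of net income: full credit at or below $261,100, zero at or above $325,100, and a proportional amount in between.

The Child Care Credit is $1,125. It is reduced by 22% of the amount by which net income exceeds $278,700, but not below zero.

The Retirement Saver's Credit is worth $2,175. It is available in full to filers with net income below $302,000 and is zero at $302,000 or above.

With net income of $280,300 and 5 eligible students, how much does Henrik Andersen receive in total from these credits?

$5,853

Tuition Credit: base = 5 × $830 = $4,150. $280,300 is $19,200 into a $64,000 phase-out range, leaving 44,800/64,000 of the credit: $4,150 × 44,800/64,000 = $2,905.
Child Care Credit: 22% of the $1,600 excess over $278,700 is $352; credit = $1,125 − $352 = $773.
Retirement Saver's Credit: $280,300 is below the $302,000 cutoff, so the full $2,175 applies.
Total: $2,905 + $773 + $2,175 = $5,853.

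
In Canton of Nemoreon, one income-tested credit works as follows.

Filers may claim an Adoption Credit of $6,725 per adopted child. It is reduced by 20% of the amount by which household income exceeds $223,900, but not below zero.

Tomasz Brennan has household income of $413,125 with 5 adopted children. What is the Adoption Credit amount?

$0

Adoption Credit: base = 5 × $6,725 = $33,625. 20% of the $189,225 excess over $223,900 is $37,845 ≥ base, so the credit is $0.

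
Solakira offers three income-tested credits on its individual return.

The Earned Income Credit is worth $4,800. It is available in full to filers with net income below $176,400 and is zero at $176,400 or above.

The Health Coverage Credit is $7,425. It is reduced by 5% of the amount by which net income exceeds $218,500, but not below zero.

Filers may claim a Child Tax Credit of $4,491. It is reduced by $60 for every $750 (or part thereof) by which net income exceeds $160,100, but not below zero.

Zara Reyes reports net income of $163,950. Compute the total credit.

Earned Income Credit: $163,950 is below the $176,400 cutoff, so the full $4,800 applies.
Health Coverage Credit: $163,950 is at or below the $218,500 threshold, so the full $7,425 applies.
Child Tax Credit: income exceeds $160,100 by $3,850, which is 6 full-or-partial $750 increments; reduction = 6 × $60 = $360, leaving $4,131.
Total: $4,800 + $7,425 + $4,131 = $16,356.

$16,356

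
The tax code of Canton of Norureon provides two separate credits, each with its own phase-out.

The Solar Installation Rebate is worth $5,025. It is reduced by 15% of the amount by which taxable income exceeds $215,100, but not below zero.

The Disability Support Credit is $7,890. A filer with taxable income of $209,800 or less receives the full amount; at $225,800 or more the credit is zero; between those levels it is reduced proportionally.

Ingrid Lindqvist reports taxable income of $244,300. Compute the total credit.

Solar Installation Rebate: 15% of the $29,200 excess over $215,100 is $4,380; credit = $5,025 − $4,380 = $645.
Disability Support Credit: $244,300 is at or above $225,800, so the credit is $0.
Total: $645 + $0 = $645.

$645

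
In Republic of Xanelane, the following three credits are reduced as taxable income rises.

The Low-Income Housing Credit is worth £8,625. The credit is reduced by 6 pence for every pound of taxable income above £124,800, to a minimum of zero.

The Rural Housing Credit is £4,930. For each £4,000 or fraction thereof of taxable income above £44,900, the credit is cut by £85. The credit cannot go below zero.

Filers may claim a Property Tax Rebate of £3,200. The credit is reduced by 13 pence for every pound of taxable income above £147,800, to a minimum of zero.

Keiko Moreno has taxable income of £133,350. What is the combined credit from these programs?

Low-Income Housing Credit: 6% of the £8,550 excess over £124,800 is £513; credit = £8,625 − £513 = £8,112.
Rural Housing Credit: income exceeds £44,900 by £88,450, which is 23 full-or-partial £4,000 increments; reduction = 23 × £85 = £1,955, leaving £2,975.
Property Tax Rebate: £133,350 is at or below the £147,800 threshold, so the full £3,200 applies.
Total: £8,112 + £2,975 + £3,200 = £14,287.

£14,287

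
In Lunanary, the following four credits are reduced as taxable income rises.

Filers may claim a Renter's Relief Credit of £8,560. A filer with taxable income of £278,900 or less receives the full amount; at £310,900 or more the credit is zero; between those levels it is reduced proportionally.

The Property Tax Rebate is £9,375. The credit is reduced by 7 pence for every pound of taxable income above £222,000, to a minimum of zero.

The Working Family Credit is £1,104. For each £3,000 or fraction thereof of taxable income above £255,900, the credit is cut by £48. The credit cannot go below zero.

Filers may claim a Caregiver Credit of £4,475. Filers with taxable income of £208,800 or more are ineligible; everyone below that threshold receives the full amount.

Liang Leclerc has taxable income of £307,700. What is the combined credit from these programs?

Renter's Relief Credit: £307,700 is £28,800 into a £32,000 phase-out range, leaving 3,200/32,000 of the credit: £8,560 × 3,200/32,000 = £856.
Property Tax Rebate: 7% of the £85,700 excess over £222,000 is £5,999; credit = £9,375 − £5,999 = £3,376.
Working Family Credit: income exceeds £255,900 by £51,800, which is 18 full-or-partial £3,000 increments; reduction = 18 × £48 = £864, leaving £240.
Caregiver Credit: £307,700 meets or exceeds the £208,800 cutoff, so the credit is £0.
Total: £856 + £3,376 + £240 + £0 = £4,472.

£4,472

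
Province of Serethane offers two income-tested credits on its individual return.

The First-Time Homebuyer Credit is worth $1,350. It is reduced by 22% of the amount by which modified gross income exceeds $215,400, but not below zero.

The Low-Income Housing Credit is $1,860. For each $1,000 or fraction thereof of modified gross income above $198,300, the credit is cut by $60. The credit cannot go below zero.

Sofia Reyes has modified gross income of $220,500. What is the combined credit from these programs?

$708

First-Time Homebuyer Credit: 22% of the $5,100 excess over $215,400 is $1,122; credit = $1,350 − $1,122 = $228.
Low-Income Housing Credit: income exceeds $198,300 by $22,200, which is 23 full-or-partial $1,000 increments; reduction = 23 × $60 = $1,380, leaving $480.
Total: $228 + $480 = $708.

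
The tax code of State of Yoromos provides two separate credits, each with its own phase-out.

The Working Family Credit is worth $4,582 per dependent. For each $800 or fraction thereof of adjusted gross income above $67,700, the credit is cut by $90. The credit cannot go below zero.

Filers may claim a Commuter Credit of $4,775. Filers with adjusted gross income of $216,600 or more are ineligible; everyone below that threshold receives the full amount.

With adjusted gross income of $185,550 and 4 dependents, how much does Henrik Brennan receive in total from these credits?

Working Family Credit: base = 4 × $4,582 = $18,328. income exceeds $67,700 by $117,850, which is 148 full-or-partial $800 increments; reduction = 148 × $90 = $13,320, leaving $5,008.
Commuter Credit: $185,550 is below the $216,600 cutoff, so the full $4,775 applies.
Total: $5,008 + $4,775 = $9,783.

$9,783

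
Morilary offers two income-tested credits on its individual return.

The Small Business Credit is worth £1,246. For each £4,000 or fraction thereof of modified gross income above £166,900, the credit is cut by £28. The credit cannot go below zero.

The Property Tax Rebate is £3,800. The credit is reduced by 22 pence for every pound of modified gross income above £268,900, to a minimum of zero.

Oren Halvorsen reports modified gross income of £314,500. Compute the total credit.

£210

Small Business Credit: income exceeds £166,900 by £147,600, which is 37 full-or-partial £4,000 increments; reduction = 37 × £28 = £1,036, leaving £210.
Property Tax Rebate: 22% of the £45,600 excess over £268,900 is £10,032 ≥ base, so the credit is £0.
Total: £210 + £0 = £210.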